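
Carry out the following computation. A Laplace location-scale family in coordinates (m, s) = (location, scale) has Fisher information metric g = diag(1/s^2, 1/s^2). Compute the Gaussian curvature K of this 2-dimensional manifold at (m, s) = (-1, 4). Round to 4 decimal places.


The metric has the form g = (A dm^2 + B ds^2)/s^2 with A = 1, B = 1.
Substitute u = sqrt(A/B)*m: g = B*(du^2 + ds^2)/s^2, i.e. B times the
Poincare upper half-plane metric, which has constant Gaussian curvature -1.
Scaling a 2D metric by a constant c divides the Gaussian curvature by c,
so K = -1/B = -1/(1) = -1.0000 everywhere (the point (m, s) = (-1, 4) is irrelevant:
the curvature is constant).
The requested Gaussian curvature is K = -1.0000.

-1.0000


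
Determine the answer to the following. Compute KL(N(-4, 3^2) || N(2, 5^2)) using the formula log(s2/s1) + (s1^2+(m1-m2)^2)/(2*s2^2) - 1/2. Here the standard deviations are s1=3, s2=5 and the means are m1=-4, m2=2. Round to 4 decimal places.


KL divergence between normal distributions:
KL = log(s2/s1) + (s1^2 + (m1-m2)^2)/(2*s2^2) - 1/2.
log(5/3) = 0.510826.
(3^2 + (-4-2)^2)/(2*5^2) = (9 + 36)/50 = 0.9.
KL = 0.510826 + 0.9 - 0.5 = 0.9108

0.9108


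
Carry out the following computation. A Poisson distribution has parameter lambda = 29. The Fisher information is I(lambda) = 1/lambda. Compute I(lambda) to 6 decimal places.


Fisher information for Poisson: I(lambda) = 1/lambda.
lambda = 29.
I(lambda) = 1/29 = 0.034483

0.034483


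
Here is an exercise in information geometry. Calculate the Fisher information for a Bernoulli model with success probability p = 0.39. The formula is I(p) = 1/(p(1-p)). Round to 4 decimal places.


For Bernoulli(p), Fisher information is I(p) = 1/(p*(1-p)).
p = 0.39, 1-p = 0.61.
p*(1-p) = 0.2379.
I(p) = 1/0.2379 = 4.2034

4.2034


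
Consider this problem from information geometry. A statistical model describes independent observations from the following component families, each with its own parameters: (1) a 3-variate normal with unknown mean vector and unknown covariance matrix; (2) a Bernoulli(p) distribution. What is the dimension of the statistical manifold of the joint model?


The dimension of a statistical manifold equals the number of free
(independent) real parameters of the model. For a product of independent
blocks the parameter counts add.
- 3-variate normal: 3 (mean) + 3*4/2 = 6 (symmetric covariance) = 9.
- Bernoulli (p): 1.
Total = 9 + 1 = 10.
Dimension = 10

10


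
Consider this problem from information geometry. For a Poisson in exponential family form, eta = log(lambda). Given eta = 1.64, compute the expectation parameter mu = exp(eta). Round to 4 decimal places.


Expectation parameter for Poisson exponential family:
mu = exp(eta).
eta = 1.64.
mu = exp(1.64) = 5.1552

5.1552


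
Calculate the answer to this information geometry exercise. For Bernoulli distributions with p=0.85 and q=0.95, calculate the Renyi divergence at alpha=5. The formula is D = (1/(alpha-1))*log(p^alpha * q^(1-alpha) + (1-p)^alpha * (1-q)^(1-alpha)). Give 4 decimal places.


Renyi divergence of order alpha between Bernoulli distributions:
D = (1/(alpha-1))*log(p^alpha * q^(1-alpha) + (1-p)^alpha * (1-q)^(1-alpha)).
alpha = 5, p = 0.85, q = 0.95.
p^alpha * q^(1-alpha) = 0.85^5 * 0.95^-4 = 0.544754.
(1-p)^alpha * (1-q)^(1-alpha) = 0.15^5 * 0.05^-4 = 12.15.
sum = 0.544754 + 12.15 = 12.694754.
D = (1/4)*log(12.694754) = 0.6353

0.6353


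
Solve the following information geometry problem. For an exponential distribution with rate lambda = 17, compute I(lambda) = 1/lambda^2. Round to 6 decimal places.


Fisher information for exponential: I(lambda) = 1/lambda^2.
lambda = 17, lambda^2 = 289.
I = 1/289 = 0.003460

0.003460


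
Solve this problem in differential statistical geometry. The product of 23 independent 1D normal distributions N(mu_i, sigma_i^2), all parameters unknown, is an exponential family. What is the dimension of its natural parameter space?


Exponential family dimension calculation:
Each univariate normal has two natural parameters (mu/sigma^2 and -1/(2 sigma^2)).
With 23 independent components, dim = 2 * 23 = 46.

46


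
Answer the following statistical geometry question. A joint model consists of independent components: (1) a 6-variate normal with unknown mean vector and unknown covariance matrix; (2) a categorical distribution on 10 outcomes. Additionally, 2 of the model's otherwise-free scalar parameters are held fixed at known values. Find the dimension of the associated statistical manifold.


The dimension of a statistical manifold equals the number of free
(independent) real parameters of the model. For a product of independent
blocks the parameter counts add.
- 6-variate normal: 6 (mean) + 6*7/2 = 21 (symmetric covariance) = 27.
- categorical on 10 outcomes (probabilities sum to 1): 10-1 = 9.
Total = 27 + 9 = 36.
2 parameter(s) fixed at known values: 36 - 2 = 34.
Dimension = 34

34


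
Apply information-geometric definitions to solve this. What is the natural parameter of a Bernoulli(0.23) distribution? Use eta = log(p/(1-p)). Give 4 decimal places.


Natural parameter for Bernoulli: eta = log(p/(1-p)).
p = 0.23, 1-p = 0.77.
p/(1-p) = 0.298701.
eta = log(0.298701) = -1.2083

-1.2083


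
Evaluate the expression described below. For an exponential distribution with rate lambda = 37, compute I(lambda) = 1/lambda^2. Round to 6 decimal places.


Fisher information for exponential: I(lambda) = 1/lambda^2.
lambda = 37, lambda^2 = 1369.
I = 1/1369 = 0.000730

0.000730


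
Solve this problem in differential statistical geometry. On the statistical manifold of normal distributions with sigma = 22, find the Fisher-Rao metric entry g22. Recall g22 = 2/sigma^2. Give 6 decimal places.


For the 2-parameter normal family, the Fisher metric has:
  g11 = 1/sigma^2, g22 = 2/sigma^2.
sigma = 22, sigma^2 = 484.
g22 = 0.004132

0.004132


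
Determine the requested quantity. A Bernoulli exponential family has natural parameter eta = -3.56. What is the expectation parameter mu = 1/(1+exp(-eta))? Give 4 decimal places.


Dual coordinate (expectation parameter) for Bernoulli:
mu = 1/(1+exp(-eta)).
eta = -3.56.
exp(-eta) = exp(3.56) = 35.163197.
mu = 1/(1+35.163197) = 0.0277

0.0277


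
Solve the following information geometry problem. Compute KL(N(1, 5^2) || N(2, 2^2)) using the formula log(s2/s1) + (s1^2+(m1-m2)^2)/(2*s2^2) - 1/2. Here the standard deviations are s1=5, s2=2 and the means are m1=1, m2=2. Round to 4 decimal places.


KL divergence between normal distributions:
KL = log(s2/s1) + (s1^2 + (m1-m2)^2)/(2*s2^2) - 1/2.
log(2/5) = -0.916291.
(5^2 + (1-2)^2)/(2*2^2) = (25 + 1)/8 = 3.25.
KL = -0.916291 + 3.25 - 0.5 = 1.8337

1.8337


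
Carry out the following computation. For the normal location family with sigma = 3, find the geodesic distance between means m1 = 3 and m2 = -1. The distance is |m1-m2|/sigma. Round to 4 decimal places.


On the fixed-variance normal subfamily, geodesic distance = |m1-m2|/sigma.
|3 - -1| = 4.
sigma = 3.
d = 4/3 = 1.3333

1.3333


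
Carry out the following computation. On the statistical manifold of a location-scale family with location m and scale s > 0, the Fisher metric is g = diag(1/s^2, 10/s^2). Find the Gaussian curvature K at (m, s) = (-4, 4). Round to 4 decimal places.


The metric has the form g = (A dm^2 + B ds^2)/s^2 with A = 1, B = 10.
Substitute u = sqrt(A/B)*m: g = B*(du^2 + ds^2)/s^2, i.e. B times the
Poincare upper half-plane metric, which has constant Gaussian curvature -1.
Scaling a 2D metric by a constant c divides the Gaussian curvature by c,
so K = -1/B = -1/(10) = -0.1000 everywhere (the point (m, s) = (-4, 4) is irrelevant:
the curvature is constant).
The requested Gaussian curvature is K = -0.1000.

-0.1000


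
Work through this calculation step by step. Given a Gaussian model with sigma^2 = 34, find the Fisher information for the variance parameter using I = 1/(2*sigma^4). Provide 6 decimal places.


Fisher information for variance: I(sigma^2) = 1/(2*sigma^4).
sigma^2 = 34, so sigma^4 = 1156.
I = 1/(2*1156) = 1/2312 = 0.000433

0.000433


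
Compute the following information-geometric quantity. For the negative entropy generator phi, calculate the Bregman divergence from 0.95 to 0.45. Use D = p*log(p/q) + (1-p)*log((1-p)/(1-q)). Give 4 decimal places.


Bregman divergence with negative entropy generator:
D = p*log(p/q) + (1-p)*log((1-p)/(1-q)).
p = 0.95, q = 0.45.
p*log(p/q) = 0.95*log(0.95/0.45) = 0.709854.
(1-p)*log((1-p)/(1-q)) = 0.05*log(0.05/0.55) = -0.119895.
D = 0.709854 + -0.119895 = 0.5900

0.5900


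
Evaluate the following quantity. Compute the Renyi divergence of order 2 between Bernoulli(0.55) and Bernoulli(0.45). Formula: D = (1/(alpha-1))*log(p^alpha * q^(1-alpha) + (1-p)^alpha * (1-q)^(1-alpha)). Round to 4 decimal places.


Renyi divergence of order alpha between Bernoulli distributions:
D = (1/(alpha-1))*log(p^alpha * q^(1-alpha) + (1-p)^alpha * (1-q)^(1-alpha)).
alpha = 2, p = 0.55, q = 0.45.
p^alpha * q^(1-alpha) = 0.55^2 * 0.45^-1 = 0.672222.
(1-p)^alpha * (1-q)^(1-alpha) = 0.45^2 * 0.55^-1 = 0.368182.
sum = 0.672222 + 0.368182 = 1.040404.
D = (1/1)*log(1.040404) = 0.0396

0.0396


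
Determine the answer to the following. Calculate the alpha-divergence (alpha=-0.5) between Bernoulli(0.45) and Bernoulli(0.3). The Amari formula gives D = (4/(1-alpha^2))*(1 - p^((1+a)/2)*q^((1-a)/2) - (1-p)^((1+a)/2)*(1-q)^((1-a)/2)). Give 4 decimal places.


Amari alpha-divergence:
D = (4/(1-alpha^2))*(1 - p^((1+a)/2)*q^((1-a)/2) - (1-p)^((1+a)/2)*(1-q)^((1-a)/2)).
alpha = -0.5, p = 0.45, q = 0.3.
e1 = (1+alpha)/2 = 0.25, e2 = (1-alpha)/2 = 0.75.
t1 = p^e1 * q^e2 = 0.45^0.25 * 0.3^0.75 = 0.332005.
t2 = (1-p)^e1 * (1-q)^e2 = 0.55^0.25 * 0.7^0.75 = 0.659044.
4/(1-alpha^2) = 5.333333.
D = 5.333333*(1 - 0.332005 - 0.659044) = 0.0477

0.0477


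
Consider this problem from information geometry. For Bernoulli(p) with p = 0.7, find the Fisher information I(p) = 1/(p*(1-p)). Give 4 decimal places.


For Bernoulli(p), Fisher information is I(p) = 1/(p*(1-p)).
p = 0.7, 1-p = 0.3.
p*(1-p) = 0.21.
I(p) = 1/0.21 = 4.7619

4.7619


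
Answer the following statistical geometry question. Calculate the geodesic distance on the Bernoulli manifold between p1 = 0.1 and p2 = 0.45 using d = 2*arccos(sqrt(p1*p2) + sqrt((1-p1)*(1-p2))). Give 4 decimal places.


Geodesic distance on Bernoulli manifold:
d(p1,p2) = 2*arccos(sqrt(p1*p2) + sqrt((1-p1)*(1-p2))).
sqrt(p1*p2) = sqrt(0.1*0.45) = 0.212132.
sqrt((1-p1)*(1-p2)) = sqrt(0.9*0.55) = 0.703562.
arg = 0.212132 + 0.703562 = 0.915694.
d = 2*arccos(0.915694) = 0.8271

0.8271


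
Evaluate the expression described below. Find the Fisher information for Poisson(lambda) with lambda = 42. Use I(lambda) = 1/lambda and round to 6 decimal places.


Fisher information for Poisson: I(lambda) = 1/lambda.
lambda = 42.
I(lambda) = 1/42 = 0.023810

0.023810


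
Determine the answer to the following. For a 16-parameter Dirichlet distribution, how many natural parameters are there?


Exponential family dimension calculation:
Dirichlet with 16 components has 16 natural parameters.

16


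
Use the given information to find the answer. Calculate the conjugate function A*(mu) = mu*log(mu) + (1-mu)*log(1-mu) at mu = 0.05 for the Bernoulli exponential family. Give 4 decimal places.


Legendre transform for Bernoulli:
A*(mu) = mu*log(mu) + (1-mu)*log(1-mu).
mu = 0.05, 1-mu = 0.95.
mu*log(mu) = 0.05*log(0.05) = -0.149787.
(1-mu)*log(1-mu) = 0.95*log(0.95) = -0.048729.
A* = -0.149787 + -0.048729 = -0.1985

-0.1985


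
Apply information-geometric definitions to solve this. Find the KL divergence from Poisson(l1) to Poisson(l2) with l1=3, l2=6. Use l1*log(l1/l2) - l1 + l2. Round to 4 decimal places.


KL divergence for Poisson:
KL = l1*log(l1/l2) - l1 + l2.
l1 = 3, l2 = 6.
log(3/6) = -0.693147.
l1*log(l1/l2) = 3 * -0.693147 = -2.079442.
KL = -2.079442 - 3 + 6 = 0.9206

0.9206


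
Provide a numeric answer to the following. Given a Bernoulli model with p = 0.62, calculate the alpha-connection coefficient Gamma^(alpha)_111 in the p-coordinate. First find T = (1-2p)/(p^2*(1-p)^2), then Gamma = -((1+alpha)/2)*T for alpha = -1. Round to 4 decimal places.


Skewness (Amari-Chentsov) tensor: T = (1-2p)/(p^2*(1-p)^2).
p = 0.62, 1-2p = -0.24, p^2 = 0.3844, (1-p)^2 = 0.1444.
T = -0.24/(0.3844 * 0.1444) = -4.323751.
In the p-coordinate, Gamma^(alpha) = Gamma^(0) - (alpha/2)*T with Gamma^(0) = (1/2)*g'(p) = -T/2,
so Gamma^(alpha) = -((1+alpha)/2)*T.
alpha = -1, -(1+alpha)/2 = 0.0.
Gamma = 0.0 * -4.323751 = 0.0000

0.0000


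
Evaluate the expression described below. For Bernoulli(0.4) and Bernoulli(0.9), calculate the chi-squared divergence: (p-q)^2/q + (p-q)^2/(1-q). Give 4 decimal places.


Chi-squared divergence between Bernoulli distributions:
chi^2 = (p-q)^2/q + (p-q)^2/(1-q).
p = 0.4, q = 0.9, p-q = -0.5.
(p-q)^2 = 0.25.
term1 = 0.25/0.9 = 0.277778.
term2 = 0.25/0.1 = 2.5.
chi^2 = 0.277778 + 2.5 = 2.7778

2.7778


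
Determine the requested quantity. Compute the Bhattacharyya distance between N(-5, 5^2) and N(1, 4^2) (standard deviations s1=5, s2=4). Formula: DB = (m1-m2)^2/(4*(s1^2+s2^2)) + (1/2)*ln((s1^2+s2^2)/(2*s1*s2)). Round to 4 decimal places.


Bhattacharyya distance between two Gaussians:
DB = (m1-m2)^2/(4*(s1^2+s2^2)) + (1/2)*ln((s1^2+s2^2)/(2*s1*s2)).
(m1-m2)^2 = (-6)^2 = 36.
s1^2+s2^2 = 25 + 16 = 41.
term1 = 36/164 = 0.219512.
term2 = 0.5*ln(41/40.0) = 0.012346.
DB = 0.219512 + 0.012346 = 0.2319

0.2319


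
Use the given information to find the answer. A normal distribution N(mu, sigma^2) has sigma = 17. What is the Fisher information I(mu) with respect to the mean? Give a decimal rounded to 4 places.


The Fisher information for the mean of a normal distribution is I(mu) = 1/sigma^2.
sigma = 17, so sigma^2 = 289.
I(mu) = 1/289 = 0.0035

0.0035


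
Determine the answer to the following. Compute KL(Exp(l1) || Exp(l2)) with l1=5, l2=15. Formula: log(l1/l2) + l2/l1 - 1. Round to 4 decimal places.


KL divergence for exponential family:
KL = log(l1/l2) + l2/l1 - 1.
log(5/15) = -1.098612.
15/5 = 3.0.
KL = -1.098612 + 3.0 - 1 = 0.9014

0.9014


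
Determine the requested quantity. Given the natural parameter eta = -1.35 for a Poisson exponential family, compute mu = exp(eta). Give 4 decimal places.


Expectation parameter for Poisson exponential family:
mu = exp(eta).
eta = -1.35.
mu = exp(-1.35) = 0.2592

0.2592


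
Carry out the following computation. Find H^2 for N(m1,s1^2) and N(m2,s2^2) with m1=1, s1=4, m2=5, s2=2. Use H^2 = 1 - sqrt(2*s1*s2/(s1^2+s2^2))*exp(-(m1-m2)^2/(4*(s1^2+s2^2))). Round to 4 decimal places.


Squared Hellinger distance for Gaussians:
H^2 = 1 - sqrt(2*s1*s2/(s1^2+s2^2)) * exp(-(m1-m2)^2/(4*(s1^2+s2^2))).
s1^2 = 16, s2^2 = 4, s1^2+s2^2 = 20.
sqrt(2*4*2/(20)) = 0.894427.
(m1-m2)^2 = (-4)^2 = 16.
exp(-16/(4*20)) = exp(-0.2) = 0.818731.
H^2 = 1 - 0.894427*0.818731 = 0.2677

0.2677


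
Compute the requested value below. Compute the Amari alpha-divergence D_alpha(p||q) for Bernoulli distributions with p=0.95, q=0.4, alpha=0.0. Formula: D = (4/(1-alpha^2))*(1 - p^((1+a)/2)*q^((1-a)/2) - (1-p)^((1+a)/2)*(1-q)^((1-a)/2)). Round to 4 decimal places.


Amari alpha-divergence:
D = (4/(1-alpha^2))*(1 - p^((1+a)/2)*q^((1-a)/2) - (1-p)^((1+a)/2)*(1-q)^((1-a)/2)).
alpha = 0.0, p = 0.95, q = 0.4.
e1 = (1+alpha)/2 = 0.5, e2 = (1-alpha)/2 = 0.5.
t1 = p^e1 * q^e2 = 0.95^0.5 * 0.4^0.5 = 0.616441.
t2 = (1-p)^e1 * (1-q)^e2 = 0.05^0.5 * 0.6^0.5 = 0.173205.
4/(1-alpha^2) = 4.0.
D = 4.0*(1 - 0.616441 - 0.173205) = 0.8414

0.8414


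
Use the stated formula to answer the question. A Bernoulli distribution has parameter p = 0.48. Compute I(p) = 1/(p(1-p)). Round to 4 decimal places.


For Bernoulli(p), Fisher information is I(p) = 1/(p*(1-p)).
p = 0.48, 1-p = 0.52.
p*(1-p) = 0.2496.
I(p) = 1/0.2496 = 4.0064

4.0064


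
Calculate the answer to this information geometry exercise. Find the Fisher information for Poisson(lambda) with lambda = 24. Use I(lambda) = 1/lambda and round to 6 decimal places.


Fisher information for Poisson: I(lambda) = 1/lambda.
lambda = 24.
I(lambda) = 1/24 = 0.041667

0.041667


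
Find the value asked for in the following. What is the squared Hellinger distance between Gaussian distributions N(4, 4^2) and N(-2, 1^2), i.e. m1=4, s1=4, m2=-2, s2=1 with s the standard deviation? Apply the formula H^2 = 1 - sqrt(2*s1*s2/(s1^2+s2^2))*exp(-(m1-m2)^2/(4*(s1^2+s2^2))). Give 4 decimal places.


Squared Hellinger distance for Gaussians:
H^2 = 1 - sqrt(2*s1*s2/(s1^2+s2^2)) * exp(-(m1-m2)^2/(4*(s1^2+s2^2))).
s1^2 = 16, s2^2 = 1, s1^2+s2^2 = 17.
sqrt(2*4*1/(17)) = 0.685994.
(m1-m2)^2 = (6)^2 = 36.
exp(-36/(4*17)) = exp(-0.529412) = 0.588951.
H^2 = 1 - 0.685994*0.588951 = 0.5960

0.5960


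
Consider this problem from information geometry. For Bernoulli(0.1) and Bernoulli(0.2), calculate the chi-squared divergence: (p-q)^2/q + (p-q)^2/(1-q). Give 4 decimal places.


Chi-squared divergence between Bernoulli distributions:
chi^2 = (p-q)^2/q + (p-q)^2/(1-q).
p = 0.1, q = 0.2, p-q = -0.1.
(p-q)^2 = 0.01.
term1 = 0.01/0.2 = 0.05.
term2 = 0.01/0.8 = 0.0125.
chi^2 = 0.05 + 0.0125 = 0.0625

0.0625


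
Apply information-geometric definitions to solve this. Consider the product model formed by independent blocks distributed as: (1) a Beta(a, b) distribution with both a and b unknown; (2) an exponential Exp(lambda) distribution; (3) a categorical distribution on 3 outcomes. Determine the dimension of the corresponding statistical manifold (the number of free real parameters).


The dimension of a statistical manifold equals the number of free
(independent) real parameters of the model. For a product of independent
blocks the parameter counts add.
- Beta (a, b): 2.
- exponential (lambda): 1.
- categorical on 3 outcomes (probabilities sum to 1): 3-1 = 2.
Total = 2 + 1 + 2 = 5.
Dimension = 5

5


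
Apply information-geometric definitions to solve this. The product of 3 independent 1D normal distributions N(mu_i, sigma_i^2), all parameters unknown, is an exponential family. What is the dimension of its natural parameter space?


Exponential family dimension calculation:
Each univariate normal has two natural parameters (mu/sigma^2 and -1/(2 sigma^2)).
With 3 independent components, dim = 2 * 3 = 6.

6


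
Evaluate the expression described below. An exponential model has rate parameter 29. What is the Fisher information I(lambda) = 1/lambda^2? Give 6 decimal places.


Fisher information for exponential: I(lambda) = 1/lambda^2.
lambda = 29, lambda^2 = 841.
I = 1/841 = 0.001189

0.001189


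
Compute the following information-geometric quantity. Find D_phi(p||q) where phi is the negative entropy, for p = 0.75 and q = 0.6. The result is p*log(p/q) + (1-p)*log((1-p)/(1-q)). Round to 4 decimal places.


Bregman divergence with negative entropy generator:
D = p*log(p/q) + (1-p)*log((1-p)/(1-q)).
p = 0.75, q = 0.6.
p*log(p/q) = 0.75*log(0.75/0.6) = 0.167358.
(1-p)*log((1-p)/(1-q)) = 0.25*log(0.25/0.4) = -0.117501.
D = 0.167358 + -0.117501 = 0.0499

0.0499


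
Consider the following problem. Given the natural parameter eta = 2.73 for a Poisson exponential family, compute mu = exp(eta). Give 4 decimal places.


Expectation parameter for Poisson exponential family:
mu = exp(eta).
eta = 2.73.
mu = exp(2.73) = 15.3329

15.3329


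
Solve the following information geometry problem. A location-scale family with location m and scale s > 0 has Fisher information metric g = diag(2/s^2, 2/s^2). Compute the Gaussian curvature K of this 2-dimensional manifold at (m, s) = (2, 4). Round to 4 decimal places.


The metric has the form g = (A dm^2 + B ds^2)/s^2 with A = 2, B = 2.
Substitute u = sqrt(A/B)*m: g = B*(du^2 + ds^2)/s^2, i.e. B times the
Poincare upper half-plane metric, which has constant Gaussian curvature -1.
Scaling a 2D metric by a constant c divides the Gaussian curvature by c,
so K = -1/B = -1/(2) = -0.5000 everywhere (the point (m, s) = (2, 4) is irrelevant:
the curvature is constant).
The requested Gaussian curvature is K = -0.5000.

-0.5000


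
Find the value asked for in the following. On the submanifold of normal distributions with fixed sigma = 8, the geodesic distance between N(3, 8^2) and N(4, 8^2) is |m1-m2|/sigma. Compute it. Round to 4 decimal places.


On the fixed-variance normal subfamily, geodesic distance = |m1-m2|/sigma.
|3 - 4| = 1.
sigma = 8.
d = 1/8 = 0.1250

0.1250


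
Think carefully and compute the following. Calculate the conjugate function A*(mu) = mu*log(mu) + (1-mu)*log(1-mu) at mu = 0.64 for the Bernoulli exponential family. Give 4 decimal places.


Legendre transform for Bernoulli:
A*(mu) = mu*log(mu) + (1-mu)*log(1-mu).
mu = 0.64, 1-mu = 0.36.
mu*log(mu) = 0.64*log(0.64) = -0.285624.
(1-mu)*log(1-mu) = 0.36*log(0.36) = -0.367794.
A* = -0.285624 + -0.367794 = -0.6534

-0.6534


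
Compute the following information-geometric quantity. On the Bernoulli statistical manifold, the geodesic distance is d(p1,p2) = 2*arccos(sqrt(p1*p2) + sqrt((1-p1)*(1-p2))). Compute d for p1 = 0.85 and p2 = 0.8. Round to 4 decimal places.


Geodesic distance on Bernoulli manifold:
d(p1,p2) = 2*arccos(sqrt(p1*p2) + sqrt((1-p1)*(1-p2))).
sqrt(p1*p2) = sqrt(0.85*0.8) = 0.824621.
sqrt((1-p1)*(1-p2)) = sqrt(0.15*0.2) = 0.173205.
arg = 0.824621 + 0.173205 = 0.997826.
d = 2*arccos(0.997826) = 0.1319

0.1319


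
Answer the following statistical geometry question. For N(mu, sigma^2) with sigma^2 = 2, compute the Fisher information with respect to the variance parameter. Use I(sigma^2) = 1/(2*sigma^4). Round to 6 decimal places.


Fisher information for variance: I(sigma^2) = 1/(2*sigma^4).
sigma^2 = 2, so sigma^4 = 4.
I = 1/(2*4) = 1/8 = 0.125000

0.125000


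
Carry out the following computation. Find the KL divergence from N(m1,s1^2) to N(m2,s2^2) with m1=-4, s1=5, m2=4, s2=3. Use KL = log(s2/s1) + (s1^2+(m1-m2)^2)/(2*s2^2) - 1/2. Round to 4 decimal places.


KL divergence between normal distributions:
KL = log(s2/s1) + (s1^2 + (m1-m2)^2)/(2*s2^2) - 1/2.
log(3/5) = -0.510826.
(5^2 + (-4-4)^2)/(2*3^2) = (25 + 64)/18 = 4.944444.
KL = -0.510826 + 4.944444 - 0.5 = 3.9336

3.9336


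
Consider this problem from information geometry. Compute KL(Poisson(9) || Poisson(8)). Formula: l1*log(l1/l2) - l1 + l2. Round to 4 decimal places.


KL divergence for Poisson:
KL = l1*log(l1/l2) - l1 + l2.
l1 = 9, l2 = 8.
log(9/8) = 0.117783.
l1*log(l1/l2) = 9 * 0.117783 = 1.060047.
KL = 1.060047 - 9 + 8 = 0.0600

0.0600


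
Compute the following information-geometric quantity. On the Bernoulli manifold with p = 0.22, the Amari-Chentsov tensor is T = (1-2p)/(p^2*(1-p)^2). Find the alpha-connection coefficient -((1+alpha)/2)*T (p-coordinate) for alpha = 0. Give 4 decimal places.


Skewness (Amari-Chentsov) tensor: T = (1-2p)/(p^2*(1-p)^2).
p = 0.22, 1-2p = 0.56, p^2 = 0.0484, (1-p)^2 = 0.6084.
T = 0.56/(0.0484 * 0.6084) = 19.017502.
In the p-coordinate, Gamma^(alpha) = Gamma^(0) - (alpha/2)*T with Gamma^(0) = (1/2)*g'(p) = -T/2,
so Gamma^(alpha) = -((1+alpha)/2)*T.
alpha = 0, -(1+alpha)/2 = -0.5.
Gamma = -0.5 * 19.017502 = -9.5088

-9.5088


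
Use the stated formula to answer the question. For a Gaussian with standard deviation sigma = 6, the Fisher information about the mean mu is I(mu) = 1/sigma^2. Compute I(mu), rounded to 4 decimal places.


The Fisher information for the mean of a normal distribution is I(mu) = 1/sigma^2.
sigma = 6, so sigma^2 = 36.
I(mu) = 1/36 = 0.0278

0.0278


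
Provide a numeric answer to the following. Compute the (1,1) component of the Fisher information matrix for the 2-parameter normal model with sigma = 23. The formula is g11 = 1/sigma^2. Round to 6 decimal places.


For the 2-parameter normal family, the Fisher metric has:
  g11 = 1/sigma^2, g22 = 2/sigma^2.
sigma = 23, sigma^2 = 529.
g11 = 0.001890

0.001890


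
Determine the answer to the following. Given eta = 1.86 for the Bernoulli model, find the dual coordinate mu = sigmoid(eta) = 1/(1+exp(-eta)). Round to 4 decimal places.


Dual coordinate (expectation parameter) for Bernoulli:
mu = 1/(1+exp(-eta)).
eta = 1.86.
exp(-eta) = exp(-1.86) = 0.155673.
mu = 1/(1+0.155673) = 0.8653

0.8653


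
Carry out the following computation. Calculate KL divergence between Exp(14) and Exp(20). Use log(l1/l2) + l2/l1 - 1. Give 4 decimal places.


KL divergence for exponential family:
KL = log(l1/l2) + l2/l1 - 1.
log(14/20) = -0.356675.
20/14 = 1.428571.
KL = -0.356675 + 1.428571 - 1 = 0.0719

0.0719


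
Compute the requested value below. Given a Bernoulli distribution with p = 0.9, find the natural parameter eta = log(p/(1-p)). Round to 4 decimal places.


Natural parameter for Bernoulli: eta = log(p/(1-p)).
p = 0.9, 1-p = 0.1.
p/(1-p) = 9.0.
eta = log(9.0) = 2.1972

2.1972


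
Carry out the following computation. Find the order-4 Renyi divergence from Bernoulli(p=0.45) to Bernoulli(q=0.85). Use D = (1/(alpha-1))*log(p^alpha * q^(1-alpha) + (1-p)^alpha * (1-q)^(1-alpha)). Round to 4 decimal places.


Renyi divergence of order alpha between Bernoulli distributions:
D = (1/(alpha-1))*log(p^alpha * q^(1-alpha) + (1-p)^alpha * (1-q)^(1-alpha)).
alpha = 4, p = 0.45, q = 0.85.
p^alpha * q^(1-alpha) = 0.45^4 * 0.85^-3 = 0.066772.
(1-p)^alpha * (1-q)^(1-alpha) = 0.55^4 * 0.15^-3 = 27.112963.
sum = 0.066772 + 27.112963 = 27.179735.
D = (1/3)*log(27.179735) = 1.1008

1.1008


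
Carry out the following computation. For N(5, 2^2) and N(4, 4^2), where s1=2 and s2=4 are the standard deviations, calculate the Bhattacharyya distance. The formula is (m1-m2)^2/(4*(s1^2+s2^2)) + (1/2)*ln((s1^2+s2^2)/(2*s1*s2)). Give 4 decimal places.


Bhattacharyya distance between two Gaussians:
DB = (m1-m2)^2/(4*(s1^2+s2^2)) + (1/2)*ln((s1^2+s2^2)/(2*s1*s2)).
(m1-m2)^2 = (1)^2 = 1.
s1^2+s2^2 = 4 + 16 = 20.
term1 = 1/80 = 0.0125.
term2 = 0.5*ln(20/16.0) = 0.111572.
DB = 0.0125 + 0.111572 = 0.1241

0.1241


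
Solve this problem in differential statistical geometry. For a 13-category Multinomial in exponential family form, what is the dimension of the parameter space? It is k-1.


Exponential family dimension calculation:
For Multinomial with k=13 categories, dim = k-1 = 12.

12


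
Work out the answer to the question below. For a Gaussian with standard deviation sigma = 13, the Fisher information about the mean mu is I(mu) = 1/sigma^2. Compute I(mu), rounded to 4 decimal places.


The Fisher information for the mean of a normal distribution is I(mu) = 1/sigma^2.
sigma = 13, so sigma^2 = 169.
I(mu) = 1/169 = 0.0059

0.0059


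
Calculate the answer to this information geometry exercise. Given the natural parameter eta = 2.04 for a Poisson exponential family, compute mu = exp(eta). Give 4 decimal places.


Expectation parameter for Poisson exponential family:
mu = exp(eta).
eta = 2.04.
mu = exp(2.04) = 7.6906

7.6906


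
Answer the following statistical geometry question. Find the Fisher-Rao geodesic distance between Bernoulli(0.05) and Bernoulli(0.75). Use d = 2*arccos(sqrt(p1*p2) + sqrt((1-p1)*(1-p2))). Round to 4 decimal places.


Geodesic distance on Bernoulli manifold:
d(p1,p2) = 2*arccos(sqrt(p1*p2) + sqrt((1-p1)*(1-p2))).
sqrt(p1*p2) = sqrt(0.05*0.75) = 0.193649.
sqrt((1-p1)*(1-p2)) = sqrt(0.95*0.25) = 0.48734.
arg = 0.193649 + 0.48734 = 0.680989.
d = 2*arccos(0.680989) = 1.6434

1.6434


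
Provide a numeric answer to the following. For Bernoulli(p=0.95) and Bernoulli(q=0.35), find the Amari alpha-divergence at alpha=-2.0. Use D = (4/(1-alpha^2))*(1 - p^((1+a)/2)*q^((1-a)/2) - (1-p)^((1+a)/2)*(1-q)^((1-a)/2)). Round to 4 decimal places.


Amari alpha-divergence:
D = (4/(1-alpha^2))*(1 - p^((1+a)/2)*q^((1-a)/2) - (1-p)^((1+a)/2)*(1-q)^((1-a)/2)).
alpha = -2.0, p = 0.95, q = 0.35.
e1 = (1+alpha)/2 = -0.5, e2 = (1-alpha)/2 = 1.5.
t1 = p^e1 * q^e2 = 0.95^-0.5 * 0.35^1.5 = 0.212442.
t2 = (1-p)^e1 * (1-q)^e2 = 0.05^-0.5 * 0.65^1.5 = 2.343608.
4/(1-alpha^2) = -1.333333.
D = -1.333333*(1 - 0.212442 - 2.343608) = 2.0747

2.0747


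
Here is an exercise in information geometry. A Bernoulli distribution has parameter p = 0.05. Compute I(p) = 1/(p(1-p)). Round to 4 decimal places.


For Bernoulli(p), Fisher information is I(p) = 1/(p*(1-p)).
p = 0.05, 1-p = 0.95.
p*(1-p) = 0.0475.
I(p) = 1/0.0475 = 21.0526

21.0526


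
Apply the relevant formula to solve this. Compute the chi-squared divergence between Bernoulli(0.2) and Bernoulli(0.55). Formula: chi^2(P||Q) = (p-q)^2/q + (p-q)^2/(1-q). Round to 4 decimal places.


Chi-squared divergence between Bernoulli distributions:
chi^2 = (p-q)^2/q + (p-q)^2/(1-q).
p = 0.2, q = 0.55, p-q = -0.35.
(p-q)^2 = 0.1225.
term1 = 0.1225/0.55 = 0.222727.
term2 = 0.1225/0.45 = 0.272222.
chi^2 = 0.222727 + 0.272222 = 0.4949

0.4949


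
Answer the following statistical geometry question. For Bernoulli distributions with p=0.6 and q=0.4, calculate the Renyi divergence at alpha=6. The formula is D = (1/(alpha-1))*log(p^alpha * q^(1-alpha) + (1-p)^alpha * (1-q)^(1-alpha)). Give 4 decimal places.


Renyi divergence of order alpha between Bernoulli distributions:
D = (1/(alpha-1))*log(p^alpha * q^(1-alpha) + (1-p)^alpha * (1-q)^(1-alpha)).
alpha = 6, p = 0.6, q = 0.4.
p^alpha * q^(1-alpha) = 0.6^6 * 0.4^-5 = 4.55625.
(1-p)^alpha * (1-q)^(1-alpha) = 0.4^6 * 0.6^-5 = 0.052675.
sum = 4.55625 + 0.052675 = 4.608925.
D = (1/5)*log(4.608925) = 0.3056

0.3056


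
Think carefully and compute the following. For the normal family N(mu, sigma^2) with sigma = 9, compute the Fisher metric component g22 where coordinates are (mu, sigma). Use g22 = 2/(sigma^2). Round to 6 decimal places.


For the 2-parameter normal family, the Fisher metric has:
  g11 = 1/sigma^2, g22 = 2/sigma^2.
sigma = 9, sigma^2 = 81.
g22 = 0.024691

0.024691


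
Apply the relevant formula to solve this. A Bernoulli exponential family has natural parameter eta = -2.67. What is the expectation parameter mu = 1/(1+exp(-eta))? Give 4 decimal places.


Dual coordinate (expectation parameter) for Bernoulli:
mu = 1/(1+exp(-eta)).
eta = -2.67.
exp(-eta) = exp(2.67) = 14.439969.
mu = 1/(1+14.439969) = 0.0648

0.0648


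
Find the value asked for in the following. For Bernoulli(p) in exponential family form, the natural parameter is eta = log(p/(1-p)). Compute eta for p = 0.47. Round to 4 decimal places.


Natural parameter for Bernoulli: eta = log(p/(1-p)).
p = 0.47, 1-p = 0.53.
p/(1-p) = 0.886792.
eta = log(0.886792) = -0.1201

-0.1201


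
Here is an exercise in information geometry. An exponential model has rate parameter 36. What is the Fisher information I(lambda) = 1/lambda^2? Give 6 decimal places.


Fisher information for exponential: I(lambda) = 1/lambda^2.
lambda = 36, lambda^2 = 1296.
I = 1/1296 = 0.000772

0.000772


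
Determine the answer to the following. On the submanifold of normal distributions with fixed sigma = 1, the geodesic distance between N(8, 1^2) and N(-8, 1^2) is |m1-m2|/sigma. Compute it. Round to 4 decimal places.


On the fixed-variance normal subfamily, geodesic distance = |m1-m2|/sigma.
|8 - -8| = 16.
sigma = 1.
d = 16/1 = 16.0000

16.0000


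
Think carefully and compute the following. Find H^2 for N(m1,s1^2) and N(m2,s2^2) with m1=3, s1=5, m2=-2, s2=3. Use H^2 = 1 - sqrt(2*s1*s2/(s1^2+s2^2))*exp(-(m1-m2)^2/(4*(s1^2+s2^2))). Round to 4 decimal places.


Squared Hellinger distance for Gaussians:
H^2 = 1 - sqrt(2*s1*s2/(s1^2+s2^2)) * exp(-(m1-m2)^2/(4*(s1^2+s2^2))).
s1^2 = 25, s2^2 = 9, s1^2+s2^2 = 34.
sqrt(2*5*3/(34)) = 0.939336.
(m1-m2)^2 = (5)^2 = 25.
exp(-25/(4*34)) = exp(-0.183824) = 0.832083.
H^2 = 1 - 0.939336*0.832083 = 0.2184

0.2184


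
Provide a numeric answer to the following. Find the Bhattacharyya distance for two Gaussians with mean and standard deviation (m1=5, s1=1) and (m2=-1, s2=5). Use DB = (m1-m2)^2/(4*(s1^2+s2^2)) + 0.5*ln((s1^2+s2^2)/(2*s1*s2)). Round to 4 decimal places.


Bhattacharyya distance between two Gaussians:
DB = (m1-m2)^2/(4*(s1^2+s2^2)) + (1/2)*ln((s1^2+s2^2)/(2*s1*s2)).
(m1-m2)^2 = (6)^2 = 36.
s1^2+s2^2 = 1 + 25 = 26.
term1 = 36/104 = 0.346154.
term2 = 0.5*ln(26/10.0) = 0.477756.
DB = 0.346154 + 0.477756 = 0.8239

0.8239


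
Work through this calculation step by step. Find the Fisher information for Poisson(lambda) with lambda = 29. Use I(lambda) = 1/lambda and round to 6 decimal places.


Fisher information for Poisson: I(lambda) = 1/lambda.
lambda = 29.
I(lambda) = 1/29 = 0.034483

0.034483


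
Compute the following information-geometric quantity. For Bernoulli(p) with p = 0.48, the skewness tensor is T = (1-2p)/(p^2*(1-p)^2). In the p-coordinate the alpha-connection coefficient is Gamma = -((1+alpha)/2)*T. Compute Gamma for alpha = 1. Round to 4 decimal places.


Skewness (Amari-Chentsov) tensor: T = (1-2p)/(p^2*(1-p)^2).
p = 0.48, 1-2p = 0.04, p^2 = 0.2304, (1-p)^2 = 0.2704.
T = 0.04/(0.2304 * 0.2704) = 0.642053.
In the p-coordinate, Gamma^(alpha) = Gamma^(0) - (alpha/2)*T with Gamma^(0) = (1/2)*g'(p) = -T/2,
so Gamma^(alpha) = -((1+alpha)/2)*T.
alpha = 1, -(1+alpha)/2 = -1.0.
Gamma = -1.0 * 0.642053 = -0.6421

-0.6421


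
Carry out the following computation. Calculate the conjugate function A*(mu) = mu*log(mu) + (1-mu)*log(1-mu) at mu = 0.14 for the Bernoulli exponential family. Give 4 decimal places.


Legendre transform for Bernoulli:
A*(mu) = mu*log(mu) + (1-mu)*log(1-mu).
mu = 0.14, 1-mu = 0.86.
mu*log(mu) = 0.14*log(0.14) = -0.275256.
(1-mu)*log(1-mu) = 0.86*log(0.86) = -0.129708.
A* = -0.275256 + -0.129708 = -0.4050

-0.4050


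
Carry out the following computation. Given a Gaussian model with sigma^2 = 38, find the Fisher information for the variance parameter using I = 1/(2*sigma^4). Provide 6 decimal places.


Fisher information for variance: I(sigma^2) = 1/(2*sigma^4).
sigma^2 = 38, so sigma^4 = 1444.
I = 1/(2*1444) = 1/2888 = 0.000346

0.000346


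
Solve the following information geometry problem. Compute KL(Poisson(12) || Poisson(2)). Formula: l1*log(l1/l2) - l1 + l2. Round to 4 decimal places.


KL divergence for Poisson:
KL = l1*log(l1/l2) - l1 + l2.
l1 = 12, l2 = 2.
log(12/2) = 1.791759.
l1*log(l1/l2) = 12 * 1.791759 = 21.501114.
KL = 21.501114 - 12 + 2 = 11.5011

11.5011


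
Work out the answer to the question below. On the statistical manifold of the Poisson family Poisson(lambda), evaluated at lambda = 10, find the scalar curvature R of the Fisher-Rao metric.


This family has a single free parameter, so its statistical manifold
is 1-dimensional. The Riemann curvature tensor of any 1-dimensional
Riemannian manifold vanishes identically, so R = 0.

0


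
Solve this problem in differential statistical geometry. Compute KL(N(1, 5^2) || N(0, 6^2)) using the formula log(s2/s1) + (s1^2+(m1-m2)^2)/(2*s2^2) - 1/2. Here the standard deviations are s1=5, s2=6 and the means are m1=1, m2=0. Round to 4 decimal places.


KL divergence between normal distributions:
KL = log(s2/s1) + (s1^2 + (m1-m2)^2)/(2*s2^2) - 1/2.
log(6/5) = 0.182322.
(5^2 + (1-0)^2)/(2*6^2) = (25 + 1)/72 = 0.361111.
KL = 0.182322 + 0.361111 - 0.5 = 0.0434

0.0434


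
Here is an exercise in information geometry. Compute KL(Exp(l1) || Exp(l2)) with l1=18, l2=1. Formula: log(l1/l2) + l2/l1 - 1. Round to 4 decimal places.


KL divergence for exponential family:
KL = log(l1/l2) + l2/l1 - 1.
log(18/1) = 2.890372.
1/18 = 0.055556.
KL = 2.890372 + 0.055556 - 1 = 1.9459

1.9459


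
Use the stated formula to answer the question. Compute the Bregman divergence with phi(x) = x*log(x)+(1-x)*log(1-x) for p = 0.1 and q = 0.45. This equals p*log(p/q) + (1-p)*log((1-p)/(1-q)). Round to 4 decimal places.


Bregman divergence with negative entropy generator:
D = p*log(p/q) + (1-p)*log((1-p)/(1-q)).
p = 0.1, q = 0.45.
p*log(p/q) = 0.1*log(0.1/0.45) = -0.150408.
(1-p)*log((1-p)/(1-q)) = 0.9*log(0.9/0.55) = 0.443229.
D = -0.150408 + 0.443229 = 0.2928

0.2928


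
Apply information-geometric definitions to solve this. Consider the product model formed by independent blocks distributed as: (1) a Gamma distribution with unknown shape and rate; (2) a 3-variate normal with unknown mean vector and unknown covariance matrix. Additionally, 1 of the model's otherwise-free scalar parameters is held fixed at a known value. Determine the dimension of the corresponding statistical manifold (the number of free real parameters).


The dimension of a statistical manifold equals the number of free
(independent) real parameters of the model. For a product of independent
blocks the parameter counts add.
- Gamma (shape, rate): 2.
- 3-variate normal: 3 (mean) + 3*4/2 = 6 (symmetric covariance) = 9.
Total = 2 + 9 = 11.
1 parameter(s) fixed at known values: 11 - 1 = 10.
Dimension = 10

10


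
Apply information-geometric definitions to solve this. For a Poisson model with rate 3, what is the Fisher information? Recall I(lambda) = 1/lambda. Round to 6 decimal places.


Fisher information for Poisson: I(lambda) = 1/lambda.
lambda = 3.
I(lambda) = 1/3 = 0.333333

0.333333


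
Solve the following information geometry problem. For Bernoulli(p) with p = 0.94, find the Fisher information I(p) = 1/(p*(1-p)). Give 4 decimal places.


For Bernoulli(p), Fisher information is I(p) = 1/(p*(1-p)).
p = 0.94, 1-p = 0.06.
p*(1-p) = 0.0564.
I(p) = 1/0.0564 = 17.7305

17.7305


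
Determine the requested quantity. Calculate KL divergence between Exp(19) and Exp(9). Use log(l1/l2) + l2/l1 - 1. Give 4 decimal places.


KL divergence for exponential family:
KL = log(l1/l2) + l2/l1 - 1.
log(19/9) = 0.747214.
9/19 = 0.473684.
KL = 0.747214 + 0.473684 - 1 = 0.2209

0.2209


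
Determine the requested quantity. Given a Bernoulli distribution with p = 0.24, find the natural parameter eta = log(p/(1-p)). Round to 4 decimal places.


Natural parameter for Bernoulli: eta = log(p/(1-p)).
p = 0.24, 1-p = 0.76.
p/(1-p) = 0.315789.
eta = log(0.315789) = -1.1527

-1.1527


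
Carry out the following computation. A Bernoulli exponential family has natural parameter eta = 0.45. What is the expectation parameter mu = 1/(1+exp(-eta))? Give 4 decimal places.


Dual coordinate (expectation parameter) for Bernoulli:
mu = 1/(1+exp(-eta)).
eta = 0.45.
exp(-eta) = exp(-0.45) = 0.637628.
mu = 1/(1+0.637628) = 0.6106

0.6106


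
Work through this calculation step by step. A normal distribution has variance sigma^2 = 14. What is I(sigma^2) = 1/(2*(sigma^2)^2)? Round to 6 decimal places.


Fisher information for variance: I(sigma^2) = 1/(2*sigma^4).
sigma^2 = 14, so sigma^4 = 196.
I = 1/(2*196) = 1/392 = 0.002551

0.002551


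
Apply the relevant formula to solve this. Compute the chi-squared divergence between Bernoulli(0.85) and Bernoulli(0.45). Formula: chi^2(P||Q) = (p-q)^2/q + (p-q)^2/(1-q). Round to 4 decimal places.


Chi-squared divergence between Bernoulli distributions:
chi^2 = (p-q)^2/q + (p-q)^2/(1-q).
p = 0.85, q = 0.45, p-q = 0.4.
(p-q)^2 = 0.16.
term1 = 0.16/0.45 = 0.355556.
term2 = 0.16/0.55 = 0.290909.
chi^2 = 0.355556 + 0.290909 = 0.6465

0.6465


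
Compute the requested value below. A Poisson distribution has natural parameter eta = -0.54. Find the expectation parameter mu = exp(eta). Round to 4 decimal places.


Expectation parameter for Poisson exponential family:
mu = exp(eta).
eta = -0.54.
mu = exp(-0.54) = 0.5827

0.5827


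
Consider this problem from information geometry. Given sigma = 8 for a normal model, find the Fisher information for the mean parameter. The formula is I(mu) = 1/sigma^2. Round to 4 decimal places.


The Fisher information for the mean of a normal distribution is I(mu) = 1/sigma^2.
sigma = 8, so sigma^2 = 64.
I(mu) = 1/64 = 0.0156

0.0156


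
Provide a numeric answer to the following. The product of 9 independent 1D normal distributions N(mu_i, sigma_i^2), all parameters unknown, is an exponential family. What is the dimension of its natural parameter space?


Exponential family dimension calculation:
Each univariate normal has two natural parameters (mu/sigma^2 and -1/(2 sigma^2)).
With 9 independent components, dim = 2 * 9 = 18.

18
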